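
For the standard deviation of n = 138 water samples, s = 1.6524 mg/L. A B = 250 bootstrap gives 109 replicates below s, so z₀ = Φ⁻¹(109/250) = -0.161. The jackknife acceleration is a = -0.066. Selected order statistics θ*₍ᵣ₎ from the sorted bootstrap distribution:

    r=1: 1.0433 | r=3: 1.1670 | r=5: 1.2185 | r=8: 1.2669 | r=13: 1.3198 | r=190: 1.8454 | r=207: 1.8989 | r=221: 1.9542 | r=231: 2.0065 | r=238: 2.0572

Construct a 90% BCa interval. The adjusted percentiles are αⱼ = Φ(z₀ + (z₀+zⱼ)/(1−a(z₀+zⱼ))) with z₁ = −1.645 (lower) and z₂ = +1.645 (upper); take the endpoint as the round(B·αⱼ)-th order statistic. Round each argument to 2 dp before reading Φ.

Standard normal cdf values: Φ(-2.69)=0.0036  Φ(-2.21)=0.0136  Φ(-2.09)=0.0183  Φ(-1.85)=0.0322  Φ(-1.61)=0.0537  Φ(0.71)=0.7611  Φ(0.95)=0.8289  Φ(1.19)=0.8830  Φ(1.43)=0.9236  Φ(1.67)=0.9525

Lower: z₀ + z₁ = -0.161 + (-1.645) = -1.806; 1 − a(z₀+z₁) = 1 − (-0.066)(-1.806) = 0.8808; argument = -0.161 + (-1.806)/0.8808 = -2.2114 → -2.21.
α₁ = Φ(-2.21) = 0.0136; rank = round(250 × 0.0136) = 3; θ*₍3₎ = 1.1670.
Upper: z₀ + z₂ = 1.484; 1 − a(z₀+z₂) = 1.0979; argument = 1.1906 → 1.19; α₂ = 0.8830; rank = 221; θ*₍221₎ = 1.9542.

(1.1670, 1.9542)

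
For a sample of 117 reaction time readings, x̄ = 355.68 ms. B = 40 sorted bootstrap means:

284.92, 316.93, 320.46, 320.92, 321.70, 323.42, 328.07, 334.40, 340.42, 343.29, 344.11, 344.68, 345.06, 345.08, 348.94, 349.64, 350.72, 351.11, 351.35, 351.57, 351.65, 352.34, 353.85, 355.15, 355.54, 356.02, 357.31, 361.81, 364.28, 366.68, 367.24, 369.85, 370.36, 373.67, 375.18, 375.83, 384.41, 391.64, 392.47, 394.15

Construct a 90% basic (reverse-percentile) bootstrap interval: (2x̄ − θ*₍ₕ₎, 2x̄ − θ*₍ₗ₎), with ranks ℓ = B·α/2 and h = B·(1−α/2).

(319.72, 394.43)

Percentile endpoints at ranks 2 and 38: θ*₍2₎ = 316.93, θ*₍38₎ = 391.64.
Basic interval reflects these around x̄:
  lower = 2 × 355.68 − 391.64 = 319.72
  upper = 2 × 355.68 − 316.93 = 394.43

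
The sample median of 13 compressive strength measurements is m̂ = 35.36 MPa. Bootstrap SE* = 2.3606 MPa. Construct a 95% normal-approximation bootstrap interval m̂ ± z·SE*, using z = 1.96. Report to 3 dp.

(30.733, 39.987)

Margin = 1.96 × 2.3606 = 4.6268
Interval: 35.36 ± 4.6268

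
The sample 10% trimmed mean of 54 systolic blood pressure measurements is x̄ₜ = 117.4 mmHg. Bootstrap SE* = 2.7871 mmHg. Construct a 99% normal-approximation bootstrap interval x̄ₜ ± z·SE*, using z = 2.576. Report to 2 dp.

(110.22, 124.58)

Margin = 2.576 × 2.7871 = 7.180
Interval: 117.4 ± 7.180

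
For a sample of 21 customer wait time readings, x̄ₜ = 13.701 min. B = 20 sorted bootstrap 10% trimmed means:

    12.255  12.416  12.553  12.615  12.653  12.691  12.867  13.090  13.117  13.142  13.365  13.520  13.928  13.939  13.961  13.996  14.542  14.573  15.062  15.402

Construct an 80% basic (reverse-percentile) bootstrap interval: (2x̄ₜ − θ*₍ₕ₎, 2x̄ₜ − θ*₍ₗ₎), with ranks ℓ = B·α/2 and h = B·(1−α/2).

Percentile endpoints at ranks 2 and 18: θ*₍2₎ = 12.416, θ*₍18₎ = 14.573.
Basic interval reflects these around x̄ₜ:
  lower = 2 × 13.701 − 14.573 = 12.829
  upper = 2 × 13.701 − 12.416 = 14.986

(12.829, 14.986)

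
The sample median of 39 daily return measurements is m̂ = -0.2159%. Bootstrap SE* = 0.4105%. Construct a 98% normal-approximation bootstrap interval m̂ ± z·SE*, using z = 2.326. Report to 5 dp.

Margin = 2.326 × 0.4105 = 0.954823
Interval: -0.2159 ± 0.954823

(-1.17072, 0.73892)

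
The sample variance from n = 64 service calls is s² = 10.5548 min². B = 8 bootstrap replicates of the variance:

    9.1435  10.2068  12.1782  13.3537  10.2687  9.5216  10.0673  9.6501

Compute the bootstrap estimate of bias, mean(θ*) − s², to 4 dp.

bias = −0.0061

mean(θ*) = (9.1435 + 10.2068 + 12.1782 + 13.3537 + 10.2687 + 9.5216 + 10.0673 + 9.6501) / 8 = 10.54874
bias = 10.54874 − 10.5548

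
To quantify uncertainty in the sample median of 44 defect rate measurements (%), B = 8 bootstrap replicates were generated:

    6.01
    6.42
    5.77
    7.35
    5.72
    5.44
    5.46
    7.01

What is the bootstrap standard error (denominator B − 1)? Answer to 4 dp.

Bootstrap SE is the standard deviation of the 8 replicate medians.
Mean of replicates: (6.01 + 6.42 + 5.77 + 7.35 + 5.72 + 5.44 + 5.46 + 7.01) / 8 = 49.18000 / 8 = 6.14750
Sum of squared deviations: (−0.13750)² + (+0.27250)² + (−0.37750)² + (+1.20250)² + (−0.42750)² + (−0.70750)² + (−0.68750)² + (+0.86250)² = 3.58155
Variance = 3.58155 / 7 = 0.51165
SE* = √0.51165

SE* = 0.7153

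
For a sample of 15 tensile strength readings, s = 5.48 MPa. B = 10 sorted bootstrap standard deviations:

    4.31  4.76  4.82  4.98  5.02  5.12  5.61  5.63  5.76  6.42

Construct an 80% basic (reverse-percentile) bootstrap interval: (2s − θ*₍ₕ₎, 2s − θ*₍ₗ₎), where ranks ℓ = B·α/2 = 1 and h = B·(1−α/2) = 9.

(5.20, 6.65)

Percentile endpoints at ranks 1 and 9: θ*₍1₎ = 4.31, θ*₍9₎ = 5.76.
Basic interval reflects these around s:
  lower = 2 × 5.48 − 5.76 = 5.20
  upper = 2 × 5.48 − 4.31 = 6.65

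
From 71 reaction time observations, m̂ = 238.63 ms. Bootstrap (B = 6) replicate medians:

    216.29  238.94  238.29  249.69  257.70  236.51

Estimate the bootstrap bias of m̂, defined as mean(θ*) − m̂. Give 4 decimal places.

bias = +0.9400

mean(θ*) = (216.29 + 238.94 + 238.29 + 249.69 + 257.70 + 236.51) / 6 = 239.57000
bias = 239.57000 − 238.63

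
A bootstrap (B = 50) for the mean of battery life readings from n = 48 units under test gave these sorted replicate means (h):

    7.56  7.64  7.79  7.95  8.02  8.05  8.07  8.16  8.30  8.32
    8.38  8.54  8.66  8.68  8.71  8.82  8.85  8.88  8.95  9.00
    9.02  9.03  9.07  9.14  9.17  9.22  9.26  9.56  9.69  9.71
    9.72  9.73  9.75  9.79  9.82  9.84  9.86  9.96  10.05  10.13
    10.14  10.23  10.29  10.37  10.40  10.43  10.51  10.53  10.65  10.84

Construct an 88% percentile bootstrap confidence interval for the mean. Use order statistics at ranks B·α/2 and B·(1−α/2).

(7.79, 10.51)

α = 0.12; lower rank = 50 × 0.060 = 3; upper rank = 50 × 0.940 = 47.
The 3rd smallest replicate is 7.79; the 47th is 10.51.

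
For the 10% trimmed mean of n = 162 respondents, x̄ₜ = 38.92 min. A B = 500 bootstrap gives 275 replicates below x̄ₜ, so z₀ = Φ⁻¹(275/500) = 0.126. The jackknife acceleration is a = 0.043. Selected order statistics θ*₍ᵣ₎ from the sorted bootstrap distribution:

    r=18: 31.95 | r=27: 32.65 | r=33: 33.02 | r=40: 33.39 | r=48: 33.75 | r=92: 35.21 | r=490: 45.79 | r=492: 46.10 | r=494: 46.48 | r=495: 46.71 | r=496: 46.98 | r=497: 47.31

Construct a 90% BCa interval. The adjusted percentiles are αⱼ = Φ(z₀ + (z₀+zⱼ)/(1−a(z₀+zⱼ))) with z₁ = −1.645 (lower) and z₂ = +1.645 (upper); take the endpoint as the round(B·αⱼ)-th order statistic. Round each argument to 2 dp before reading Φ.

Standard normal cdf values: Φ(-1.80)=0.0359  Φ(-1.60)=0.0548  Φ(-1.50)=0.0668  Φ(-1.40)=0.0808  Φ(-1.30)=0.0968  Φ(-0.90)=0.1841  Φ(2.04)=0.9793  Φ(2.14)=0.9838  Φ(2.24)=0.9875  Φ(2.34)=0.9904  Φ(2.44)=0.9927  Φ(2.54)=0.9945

Lower: z₀ + z₁ = 0.126 + (-1.645) = -1.519; 1 − a(z₀+z₁) = 1 − (0.043)(-1.519) = 1.0653; argument = 0.126 + (-1.519)/1.0653 = -1.2999 → -1.30.
α₁ = Φ(-1.30) = 0.0968; rank = round(500 × 0.0968) = 48; θ*₍48₎ = 33.75.
Upper: z₀ + z₂ = 1.771; 1 − a(z₀+z₂) = 0.9238; argument = 2.0430 → 2.04; α₂ = 0.9793; rank = 490; θ*₍490₎ = 45.79.

(33.75, 45.79)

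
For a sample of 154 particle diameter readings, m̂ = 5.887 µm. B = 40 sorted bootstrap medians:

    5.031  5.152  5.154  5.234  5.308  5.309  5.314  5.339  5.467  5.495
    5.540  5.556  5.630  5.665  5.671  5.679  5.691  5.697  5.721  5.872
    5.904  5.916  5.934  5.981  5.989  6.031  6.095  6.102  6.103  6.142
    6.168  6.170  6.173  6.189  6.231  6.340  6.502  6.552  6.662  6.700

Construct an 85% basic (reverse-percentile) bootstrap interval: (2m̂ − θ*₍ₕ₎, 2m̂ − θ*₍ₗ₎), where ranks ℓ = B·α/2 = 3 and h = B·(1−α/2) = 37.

Percentile endpoints at ranks 3 and 37: θ*₍3₎ = 5.154, θ*₍37₎ = 6.502.
Basic interval reflects these around m̂:
  lower = 2 × 5.887 − 6.502 = 5.272
  upper = 2 × 5.887 − 5.154 = 6.620

(5.272, 6.620)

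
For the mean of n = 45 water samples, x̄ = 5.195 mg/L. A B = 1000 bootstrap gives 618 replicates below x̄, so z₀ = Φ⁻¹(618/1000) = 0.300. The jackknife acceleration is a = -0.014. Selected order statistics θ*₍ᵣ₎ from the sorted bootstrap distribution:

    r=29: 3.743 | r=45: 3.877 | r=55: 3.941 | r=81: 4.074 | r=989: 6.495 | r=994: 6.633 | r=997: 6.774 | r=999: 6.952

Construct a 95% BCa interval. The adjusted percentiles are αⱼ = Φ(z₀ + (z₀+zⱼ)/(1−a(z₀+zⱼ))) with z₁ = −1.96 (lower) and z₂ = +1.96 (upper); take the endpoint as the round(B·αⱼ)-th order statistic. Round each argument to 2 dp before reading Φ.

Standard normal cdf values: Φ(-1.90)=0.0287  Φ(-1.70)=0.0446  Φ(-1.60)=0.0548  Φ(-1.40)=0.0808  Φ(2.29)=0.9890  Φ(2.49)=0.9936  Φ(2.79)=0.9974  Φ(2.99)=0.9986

(4.074, 6.633)

Lower: z₀ + z₁ = 0.300 + (-1.960) = -1.660; 1 − a(z₀+z₁) = 1 − (-0.014)(-1.660) = 0.9768; argument = 0.300 + (-1.660)/0.9768 = -1.3995 → -1.40.
α₁ = Φ(-1.40) = 0.0808; rank = round(1000 × 0.0808) = 81; θ*₍81₎ = 4.074.
Upper: z₀ + z₂ = 2.260; 1 − a(z₀+z₂) = 1.0316; argument = 2.4907 → 2.49; α₂ = 0.9936; rank = 994; θ*₍994₎ = 6.633.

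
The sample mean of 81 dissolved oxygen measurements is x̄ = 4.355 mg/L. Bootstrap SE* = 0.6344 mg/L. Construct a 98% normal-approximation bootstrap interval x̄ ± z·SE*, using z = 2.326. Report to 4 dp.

(2.8794, 5.8306)

Margin = 2.326 × 0.6344 = 1.47561
Interval: 4.355 ± 1.47561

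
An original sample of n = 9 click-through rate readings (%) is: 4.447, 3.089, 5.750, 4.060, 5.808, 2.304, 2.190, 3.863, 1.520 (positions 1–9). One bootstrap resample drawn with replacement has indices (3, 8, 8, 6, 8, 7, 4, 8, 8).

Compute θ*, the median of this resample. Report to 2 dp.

Resample values: 5.750, 3.863, 3.863, 2.304, 3.863, 2.190, 4.060, 3.863, 3.863.
Sorted: 2.190, 2.304, 3.863, 3.863, 3.863, 3.863, 3.863, 4.060, 5.750
Median = middle value = 3.86

θ* = 3.86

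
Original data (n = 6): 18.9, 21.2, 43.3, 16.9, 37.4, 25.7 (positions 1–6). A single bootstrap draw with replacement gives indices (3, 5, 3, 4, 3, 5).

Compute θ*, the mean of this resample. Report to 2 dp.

Resample values: 43.3, 37.4, 43.3, 16.9, 43.3, 37.4.
Mean = (43.3 + 37.4 + 43.3 + 16.9 + 43.3 + 37.4) / 6 = 221.60 / 6 = 36.93

θ* = 36.93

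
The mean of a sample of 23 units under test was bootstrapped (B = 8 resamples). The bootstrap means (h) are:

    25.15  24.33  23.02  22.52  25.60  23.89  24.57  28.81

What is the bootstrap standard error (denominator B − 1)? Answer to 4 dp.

SE* = 1.9376

Bootstrap SE is the standard deviation of the 8 replicate means.
Mean of replicates: (25.15 + 24.33 + 23.02 + 22.52 + 25.60 + 23.89 + 24.57 + 28.81) / 8 = 197.89000 / 8 = 24.73625
Sum of squared deviations: (+0.41375)² + (−0.40625)² + (−1.71625)² + (−2.21625)² + (+0.86375)² + (−0.84625)² + (−0.16625)² + (+4.07375)² = 26.27879
Variance = 26.27879 / 7 = 3.75411
SE* = √3.75411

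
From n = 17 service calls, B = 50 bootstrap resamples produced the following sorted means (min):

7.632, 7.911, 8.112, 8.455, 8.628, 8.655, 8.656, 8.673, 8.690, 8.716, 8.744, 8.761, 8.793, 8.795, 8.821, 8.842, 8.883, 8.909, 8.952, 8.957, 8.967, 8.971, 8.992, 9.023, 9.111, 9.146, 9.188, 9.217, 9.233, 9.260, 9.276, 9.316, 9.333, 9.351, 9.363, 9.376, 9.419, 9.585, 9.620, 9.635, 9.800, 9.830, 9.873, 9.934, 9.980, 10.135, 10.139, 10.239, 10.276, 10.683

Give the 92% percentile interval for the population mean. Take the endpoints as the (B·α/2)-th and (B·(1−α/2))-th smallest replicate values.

α = 0.08; lower rank = 50 × 0.040 = 2; upper rank = 50 × 0.960 = 48.
The 2nd smallest replicate is 7.911; the 48th is 10.239.

(7.911, 10.239)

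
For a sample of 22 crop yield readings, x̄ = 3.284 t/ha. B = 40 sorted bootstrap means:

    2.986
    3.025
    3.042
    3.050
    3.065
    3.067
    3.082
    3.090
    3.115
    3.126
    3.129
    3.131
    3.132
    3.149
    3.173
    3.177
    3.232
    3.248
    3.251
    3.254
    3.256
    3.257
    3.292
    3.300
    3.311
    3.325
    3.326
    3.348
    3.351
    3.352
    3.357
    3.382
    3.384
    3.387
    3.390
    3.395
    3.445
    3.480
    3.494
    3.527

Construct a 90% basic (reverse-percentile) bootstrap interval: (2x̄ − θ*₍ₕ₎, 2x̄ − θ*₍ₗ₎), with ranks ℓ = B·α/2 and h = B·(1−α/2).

Percentile endpoints at ranks 2 and 38: θ*₍2₎ = 3.025, θ*₍38₎ = 3.480.
Basic interval reflects these around x̄:
  lower = 2 × 3.284 − 3.480 = 3.088
  upper = 2 × 3.284 − 3.025 = 3.543

(3.088, 3.543)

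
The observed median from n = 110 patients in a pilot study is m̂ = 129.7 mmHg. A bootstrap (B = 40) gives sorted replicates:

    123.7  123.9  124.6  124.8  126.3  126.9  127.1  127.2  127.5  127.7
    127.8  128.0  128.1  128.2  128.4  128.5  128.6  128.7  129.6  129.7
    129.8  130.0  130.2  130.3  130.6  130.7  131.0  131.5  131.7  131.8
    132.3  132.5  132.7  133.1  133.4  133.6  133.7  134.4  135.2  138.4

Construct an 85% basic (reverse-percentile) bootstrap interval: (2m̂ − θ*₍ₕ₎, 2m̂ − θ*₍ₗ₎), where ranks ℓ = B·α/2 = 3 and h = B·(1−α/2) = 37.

Percentile endpoints at ranks 3 and 37: θ*₍3₎ = 124.6, θ*₍37₎ = 133.7.
Basic interval reflects these around m̂:
  lower = 2 × 129.7 − 133.7 = 125.7
  upper = 2 × 129.7 − 124.6 = 134.8

(125.7, 134.8)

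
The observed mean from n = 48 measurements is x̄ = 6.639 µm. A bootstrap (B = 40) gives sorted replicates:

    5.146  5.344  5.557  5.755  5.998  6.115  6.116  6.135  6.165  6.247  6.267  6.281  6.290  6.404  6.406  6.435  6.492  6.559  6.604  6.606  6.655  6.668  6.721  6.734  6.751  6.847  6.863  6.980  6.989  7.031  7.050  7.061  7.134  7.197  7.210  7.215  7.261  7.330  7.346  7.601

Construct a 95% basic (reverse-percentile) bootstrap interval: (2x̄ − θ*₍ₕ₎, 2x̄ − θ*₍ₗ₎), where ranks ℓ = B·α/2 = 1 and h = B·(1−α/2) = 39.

Percentile endpoints at ranks 1 and 39: θ*₍1₎ = 5.146, θ*₍39₎ = 7.346.
Basic interval reflects these around x̄:
  lower = 2 × 6.639 − 7.346 = 5.932
  upper = 2 × 6.639 − 5.146 = 8.132

(5.932, 8.132)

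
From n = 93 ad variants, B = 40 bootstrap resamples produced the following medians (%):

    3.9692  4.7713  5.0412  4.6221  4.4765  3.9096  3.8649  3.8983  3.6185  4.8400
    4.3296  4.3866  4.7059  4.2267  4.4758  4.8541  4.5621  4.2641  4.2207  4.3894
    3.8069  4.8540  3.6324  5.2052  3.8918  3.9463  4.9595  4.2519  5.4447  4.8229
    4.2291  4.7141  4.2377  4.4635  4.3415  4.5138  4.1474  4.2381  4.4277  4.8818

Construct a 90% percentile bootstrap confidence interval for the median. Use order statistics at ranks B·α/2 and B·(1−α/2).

(3.6324, 5.0412)

Sorted replicates: 3.6185, 3.6324, 3.8069, 3.8649, 3.8918, 3.8983, 3.9096, 3.9463, 3.9692, 4.1474, 4.2207, 4.2267, 4.2291, 4.2377, 4.2381, 4.2519, 4.2641, 4.3296, 4.3415, 4.3866, 4.3894, 4.4277, 4.4635, 4.4758, 4.4765, 4.5138, 4.5621, 4.6221, 4.7059, 4.7141, 4.7713, 4.8229, 4.8400, 4.8540, 4.8541, 4.8818, 4.9595, 5.0412, 5.2052, 5.4447
α = 0.10; lower rank = 40 × 0.050 = 2; upper rank = 40 × 0.950 = 38.
The 2nd smallest replicate is 3.6324; the 38th is 5.0412.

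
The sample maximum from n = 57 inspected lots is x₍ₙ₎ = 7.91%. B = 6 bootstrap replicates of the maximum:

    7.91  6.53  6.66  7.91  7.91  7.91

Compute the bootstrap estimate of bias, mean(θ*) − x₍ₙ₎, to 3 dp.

mean(θ*) = (7.91 + 6.53 + 6.66 + 7.91 + 7.91 + 7.91) / 6 = 7.4717
bias = 7.4717 − 7.91

bias = −0.438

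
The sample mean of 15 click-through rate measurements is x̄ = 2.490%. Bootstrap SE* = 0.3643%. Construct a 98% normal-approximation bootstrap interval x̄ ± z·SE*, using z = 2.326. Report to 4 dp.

Margin = 2.326 × 0.3643 = 0.84736
Interval: 2.490 ± 0.84736

(1.6426, 3.3374)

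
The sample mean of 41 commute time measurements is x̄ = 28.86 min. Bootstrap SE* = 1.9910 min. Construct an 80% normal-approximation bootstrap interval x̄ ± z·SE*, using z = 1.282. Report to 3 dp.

(26.308, 31.412)

Margin = 1.282 × 1.9910 = 2.5525
Interval: 28.86 ± 2.5525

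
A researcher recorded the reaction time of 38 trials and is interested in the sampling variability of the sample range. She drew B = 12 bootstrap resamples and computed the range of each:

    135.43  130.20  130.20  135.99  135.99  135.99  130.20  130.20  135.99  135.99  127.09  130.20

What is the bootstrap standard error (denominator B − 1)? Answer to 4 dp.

Bootstrap SE is the standard deviation of the 12 replicate ranges.
Mean of replicates: (135.43 + 130.20 + 130.20 + 135.99 + 135.99 + 135.99 + 130.20 + 130.20 + 135.99 + 135.99 + 127.09 + 130.20) / 12 = 1593.47000 / 12 = 132.78917
Sum of squared deviations: (+2.64083)² + (−2.58917)² + (−2.58917)² + (+3.20083)² + (+3.20083)² + (+3.20083)² + (−2.58917)² + (−2.58917)² + (+3.20083)² + (+3.20083)² + (−5.69917)² + (−2.58917)² = 124.20009
Variance = 124.20009 / 11 = 11.29092
SE* = √11.29092

SE* = 3.3602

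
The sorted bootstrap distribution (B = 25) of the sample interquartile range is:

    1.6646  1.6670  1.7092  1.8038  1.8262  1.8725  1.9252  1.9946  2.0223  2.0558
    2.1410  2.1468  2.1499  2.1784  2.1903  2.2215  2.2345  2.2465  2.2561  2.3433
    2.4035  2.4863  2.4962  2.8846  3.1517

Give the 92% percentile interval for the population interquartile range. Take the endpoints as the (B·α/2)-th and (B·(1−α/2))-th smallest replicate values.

(1.6646, 2.8846)

α = 0.08; lower rank = 25 × 0.040 = 1; upper rank = 25 × 0.960 = 24.
The 1st smallest replicate is 1.6646; the 24th is 2.8846.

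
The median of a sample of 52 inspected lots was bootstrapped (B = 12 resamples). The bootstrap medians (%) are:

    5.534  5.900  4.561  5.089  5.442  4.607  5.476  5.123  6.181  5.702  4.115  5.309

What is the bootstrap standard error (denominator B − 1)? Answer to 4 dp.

Bootstrap SE is the standard deviation of the 12 replicate medians.
Mean of replicates: (5.534 + 5.900 + 4.561 + 5.089 + 5.442 + 4.607 + 5.476 + 5.123 + 6.181 + 5.702 + 4.115 + 5.309) / 12 = 63.03900 / 12 = 5.25325
Sum of squared deviations: (+0.28075)² + (+0.64675)² + (−0.69225)² + (−0.16425)² + (+0.18875)² + (−0.64625)² + (+0.22275)² + (−0.13025)² + (+0.92775)² + (+0.44875)² + (−1.13825)² + (+0.05575)² = 3.88396
Variance = 3.88396 / 11 = 0.35309
SE* = √0.35309

SE* = 0.5942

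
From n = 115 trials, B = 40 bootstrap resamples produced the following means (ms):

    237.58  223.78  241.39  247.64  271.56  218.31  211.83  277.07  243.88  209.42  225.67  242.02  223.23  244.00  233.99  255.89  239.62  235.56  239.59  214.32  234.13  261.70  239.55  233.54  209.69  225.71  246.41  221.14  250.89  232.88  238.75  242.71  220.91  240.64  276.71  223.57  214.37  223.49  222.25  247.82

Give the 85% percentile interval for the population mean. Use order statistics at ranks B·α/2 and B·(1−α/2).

(211.83, 261.70)

Sorted replicates: 209.42, 209.69, 211.83, 214.32, 214.37, 218.31, 220.91, 221.14, 222.25, 223.23, 223.49, 223.57, 223.78, 225.67, 225.71, 232.88, 233.54, 233.99, 234.13, 235.56, 237.58, 238.75, 239.55, 239.59, 239.62, 240.64, 241.39, 242.02, 242.71, 243.88, 244.00, 246.41, 247.64, 247.82, 250.89, 255.89, 261.70, 271.56, 276.71, 277.07
α = 0.15; lower rank = 40 × 0.075 = 3; upper rank = 40 × 0.925 = 37.
The 3rd smallest replicate is 211.83; the 37th is 261.70.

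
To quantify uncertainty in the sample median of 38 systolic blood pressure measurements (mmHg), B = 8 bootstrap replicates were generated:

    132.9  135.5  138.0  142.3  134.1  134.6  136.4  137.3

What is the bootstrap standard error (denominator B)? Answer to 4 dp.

Bootstrap SE is the standard deviation of the 8 replicate medians.
Mean of replicates: (132.9 + 135.5 + 138.0 + 142.3 + 134.1 + 134.6 + 136.4 + 137.3) / 8 = 1091.10000 / 8 = 136.38750
Sum of squared deviations: (−3.48750)² + (−0.88750)² + (+1.61250)² + (+5.91250)² + (−2.28750)² + (−1.78750)² + (+0.01250)² + (+0.91250)² = 59.76875
Variance = 59.76875 / 8 = 7.47109
SE* = √7.47109

SE* = 2.7333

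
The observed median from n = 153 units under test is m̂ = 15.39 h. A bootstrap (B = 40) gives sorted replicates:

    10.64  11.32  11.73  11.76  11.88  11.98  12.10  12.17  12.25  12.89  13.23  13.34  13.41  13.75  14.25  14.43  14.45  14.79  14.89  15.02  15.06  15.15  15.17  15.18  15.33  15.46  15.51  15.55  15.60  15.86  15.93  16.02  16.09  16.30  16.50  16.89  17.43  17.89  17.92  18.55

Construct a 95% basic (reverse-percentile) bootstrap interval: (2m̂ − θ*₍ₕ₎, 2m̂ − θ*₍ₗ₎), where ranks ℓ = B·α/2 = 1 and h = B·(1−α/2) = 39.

Percentile endpoints at ranks 1 and 39: θ*₍1₎ = 10.64, θ*₍39₎ = 17.92.
Basic interval reflects these around m̂:
  lower = 2 × 15.39 − 17.92 = 12.86
  upper = 2 × 15.39 − 10.64 = 20.14

(12.86, 20.14)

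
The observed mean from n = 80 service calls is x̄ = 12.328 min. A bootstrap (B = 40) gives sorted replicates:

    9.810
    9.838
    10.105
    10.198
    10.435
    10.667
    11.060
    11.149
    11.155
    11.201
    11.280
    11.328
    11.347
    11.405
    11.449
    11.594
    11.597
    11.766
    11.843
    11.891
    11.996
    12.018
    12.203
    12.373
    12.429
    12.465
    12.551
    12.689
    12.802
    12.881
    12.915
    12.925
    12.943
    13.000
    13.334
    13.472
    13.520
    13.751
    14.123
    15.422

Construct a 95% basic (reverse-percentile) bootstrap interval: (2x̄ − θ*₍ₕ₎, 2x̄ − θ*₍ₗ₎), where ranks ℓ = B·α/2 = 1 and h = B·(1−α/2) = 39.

(10.533, 14.846)

Percentile endpoints at ranks 1 and 39: θ*₍1₎ = 9.810, θ*₍39₎ = 14.123.
Basic interval reflects these around x̄:
  lower = 2 × 12.328 − 14.123 = 10.533
  upper = 2 × 12.328 − 9.810 = 14.846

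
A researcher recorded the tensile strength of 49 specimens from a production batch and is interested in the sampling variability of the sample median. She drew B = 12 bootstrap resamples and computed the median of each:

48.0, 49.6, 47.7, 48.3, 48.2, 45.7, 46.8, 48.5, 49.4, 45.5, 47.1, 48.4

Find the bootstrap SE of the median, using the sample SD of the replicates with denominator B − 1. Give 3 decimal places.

Bootstrap SE is the standard deviation of the 12 replicate medians.
Mean of replicates: (48.0 + 49.6 + 47.7 + 48.3 + 48.2 + 45.7 + 46.8 + 48.5 + 49.4 + 45.5 + 47.1 + 48.4) / 12 = 573.2000 / 12 = 47.7667
Sum of squared deviations: (+0.2333)² + (+1.8333)² + (−0.0667)² + (+0.5333)² + (+0.4333)² + (−2.0667)² + (−0.9667)² + (+0.7333)² + (+1.6333)² + (−2.2667)² + (−0.6667)² + (+0.6333)² = 18.2867
Variance = 18.2867 / 11 = 1.6624
SE* = √1.6624

SE* = 1.289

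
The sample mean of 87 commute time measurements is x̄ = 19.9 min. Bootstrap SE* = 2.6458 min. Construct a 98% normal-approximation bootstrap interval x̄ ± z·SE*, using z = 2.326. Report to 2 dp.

Margin = 2.326 × 2.6458 = 6.154
Interval: 19.9 ± 6.154

(13.75, 26.05)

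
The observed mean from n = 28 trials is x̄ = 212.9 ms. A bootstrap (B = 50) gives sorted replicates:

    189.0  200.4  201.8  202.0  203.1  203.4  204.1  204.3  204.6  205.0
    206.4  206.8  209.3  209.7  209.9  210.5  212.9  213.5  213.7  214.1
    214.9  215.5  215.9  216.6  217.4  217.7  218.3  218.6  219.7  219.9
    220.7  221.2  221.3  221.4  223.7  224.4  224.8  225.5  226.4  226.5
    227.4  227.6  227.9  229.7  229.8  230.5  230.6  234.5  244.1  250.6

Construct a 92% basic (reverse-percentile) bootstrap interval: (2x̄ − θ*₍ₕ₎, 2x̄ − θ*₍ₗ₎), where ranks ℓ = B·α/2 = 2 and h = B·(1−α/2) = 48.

Percentile endpoints at ranks 2 and 48: θ*₍2₎ = 200.4, θ*₍48₎ = 234.5.
Basic interval reflects these around x̄:
  lower = 2 × 212.9 − 234.5 = 191.3
  upper = 2 × 212.9 − 200.4 = 225.4

(191.3, 225.4)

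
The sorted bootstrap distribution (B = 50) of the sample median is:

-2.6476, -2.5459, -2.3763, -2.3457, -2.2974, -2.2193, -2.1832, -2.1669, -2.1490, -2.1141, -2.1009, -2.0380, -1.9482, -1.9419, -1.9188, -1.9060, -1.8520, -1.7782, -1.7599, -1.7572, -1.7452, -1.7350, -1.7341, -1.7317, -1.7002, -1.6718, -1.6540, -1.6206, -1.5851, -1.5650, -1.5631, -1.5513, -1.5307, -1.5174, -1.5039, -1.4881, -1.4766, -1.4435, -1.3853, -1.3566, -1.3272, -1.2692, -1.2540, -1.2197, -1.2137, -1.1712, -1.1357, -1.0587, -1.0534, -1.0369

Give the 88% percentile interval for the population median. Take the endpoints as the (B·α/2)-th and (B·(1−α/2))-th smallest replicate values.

α = 0.12; lower rank = 50 × 0.060 = 3; upper rank = 50 × 0.940 = 47.
The 3rd smallest replicate is -2.3763; the 47th is -1.1357.

(-2.3763, -1.1357)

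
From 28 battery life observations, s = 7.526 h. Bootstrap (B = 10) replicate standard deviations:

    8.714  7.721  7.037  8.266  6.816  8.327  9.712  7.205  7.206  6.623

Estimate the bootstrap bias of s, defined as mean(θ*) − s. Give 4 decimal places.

bias = +0.2367

mean(θ*) = (8.714 + 7.721 + 7.037 + 8.266 + 6.816 + 8.327 + 9.712 + 7.205 + 7.206 + 6.623) / 10 = 7.76270
bias = 7.76270 − 7.526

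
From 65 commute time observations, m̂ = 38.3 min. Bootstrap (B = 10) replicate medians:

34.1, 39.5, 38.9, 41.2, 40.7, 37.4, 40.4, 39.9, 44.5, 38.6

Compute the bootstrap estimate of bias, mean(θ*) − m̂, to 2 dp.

mean(θ*) = (34.1 + 39.5 + 38.9 + 41.2 + 40.7 + 37.4 + 40.4 + 39.9 + 44.5 + 38.6) / 10 = 39.520
bias = 39.520 − 38.3

bias = +1.22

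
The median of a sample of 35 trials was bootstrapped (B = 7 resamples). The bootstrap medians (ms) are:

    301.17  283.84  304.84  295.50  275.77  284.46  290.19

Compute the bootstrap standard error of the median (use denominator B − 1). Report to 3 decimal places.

Bootstrap SE is the standard deviation of the 7 replicate medians.
Mean of replicates: (301.17 + 283.84 + 304.84 + 295.50 + 275.77 + 284.46 + 290.19) / 7 = 2035.7700 / 7 = 290.8243
Sum of squared deviations: (+10.3457)² + (−6.9843)² + (+14.0157)² + (+4.6757)² + (−15.0543)² + (−6.3643)² + (−0.6343)² = 641.6546
Variance = 641.6546 / 6 = 106.9424
SE* = √106.9424

SE* = 10.341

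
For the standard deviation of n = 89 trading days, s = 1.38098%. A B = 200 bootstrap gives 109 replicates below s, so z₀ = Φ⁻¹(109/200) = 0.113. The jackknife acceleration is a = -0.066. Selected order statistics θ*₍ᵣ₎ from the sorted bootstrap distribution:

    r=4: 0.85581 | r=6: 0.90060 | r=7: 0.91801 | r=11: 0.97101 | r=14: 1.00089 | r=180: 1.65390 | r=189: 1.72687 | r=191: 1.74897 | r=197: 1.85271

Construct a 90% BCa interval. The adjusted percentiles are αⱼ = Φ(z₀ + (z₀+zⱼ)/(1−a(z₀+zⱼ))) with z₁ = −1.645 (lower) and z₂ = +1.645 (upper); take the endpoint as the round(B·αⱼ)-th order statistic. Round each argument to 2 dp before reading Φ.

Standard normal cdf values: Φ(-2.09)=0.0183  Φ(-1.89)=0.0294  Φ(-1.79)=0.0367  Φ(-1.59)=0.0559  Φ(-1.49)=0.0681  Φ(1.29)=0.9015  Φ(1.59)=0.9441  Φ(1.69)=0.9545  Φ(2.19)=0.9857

Lower: z₀ + z₁ = 0.113 + (-1.645) = -1.532; 1 − a(z₀+z₁) = 1 − (-0.066)(-1.532) = 0.8989; argument = 0.113 + (-1.532)/0.8989 = -1.5913 → -1.59.
α₁ = Φ(-1.59) = 0.0559; rank = round(200 × 0.0559) = 11; θ*₍11₎ = 0.97101.
Upper: z₀ + z₂ = 1.758; 1 − a(z₀+z₂) = 1.1160; argument = 1.6882 → 1.69; α₂ = 0.9545; rank = 191; θ*₍191₎ = 1.74897.

(0.97101, 1.74897)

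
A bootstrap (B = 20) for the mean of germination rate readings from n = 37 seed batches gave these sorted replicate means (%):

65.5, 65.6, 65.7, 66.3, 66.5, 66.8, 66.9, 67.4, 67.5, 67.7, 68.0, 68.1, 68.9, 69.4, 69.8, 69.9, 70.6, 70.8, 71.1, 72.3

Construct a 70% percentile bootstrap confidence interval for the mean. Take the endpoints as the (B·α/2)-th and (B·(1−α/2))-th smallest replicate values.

α = 0.30; lower rank = 20 × 0.150 = 3; upper rank = 20 × 0.850 = 17.
The 3rd smallest replicate is 65.7; the 17th is 70.6.

(65.7, 70.6)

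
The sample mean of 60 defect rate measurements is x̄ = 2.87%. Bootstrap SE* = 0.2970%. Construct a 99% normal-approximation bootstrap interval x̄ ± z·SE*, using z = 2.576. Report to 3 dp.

(2.105, 3.635)

Margin = 2.576 × 0.2970 = 0.7651
Interval: 2.87 ± 0.7651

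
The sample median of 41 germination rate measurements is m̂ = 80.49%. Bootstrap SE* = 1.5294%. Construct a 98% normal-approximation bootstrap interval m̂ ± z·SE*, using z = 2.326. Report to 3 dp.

(76.933, 84.047)

Margin = 2.326 × 1.5294 = 3.5574
Interval: 80.49 ± 3.5574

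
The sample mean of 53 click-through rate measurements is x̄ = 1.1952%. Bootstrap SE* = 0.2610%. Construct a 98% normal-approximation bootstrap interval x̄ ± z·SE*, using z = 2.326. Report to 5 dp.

Margin = 2.326 × 0.2610 = 0.607086
Interval: 1.1952 ± 0.607086

(0.58811, 1.80229)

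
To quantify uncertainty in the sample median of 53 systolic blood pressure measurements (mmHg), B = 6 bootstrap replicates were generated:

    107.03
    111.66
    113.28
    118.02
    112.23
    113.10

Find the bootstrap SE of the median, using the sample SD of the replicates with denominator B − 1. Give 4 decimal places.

Bootstrap SE is the standard deviation of the 6 replicate medians.
Mean of replicates: (107.03 + 111.66 + 113.28 + 118.02 + 112.23 + 113.10) / 6 = 675.32000 / 6 = 112.55333
Sum of squared deviations: (−5.52333)² + (−0.89333)² + (+0.72667)² + (+5.46667)² + (−0.32333)² + (+0.54667)² = 62.12113
Variance = 62.12113 / 5 = 12.42423
SE* = √12.42423

SE* = 3.5248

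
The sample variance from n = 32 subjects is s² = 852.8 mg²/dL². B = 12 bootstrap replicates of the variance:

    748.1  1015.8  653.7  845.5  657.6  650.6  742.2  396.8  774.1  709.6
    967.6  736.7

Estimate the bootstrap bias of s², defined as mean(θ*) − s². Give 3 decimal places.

mean(θ*) = (748.1 + 1015.8 + 653.7 + 845.5 + 657.6 + 650.6 + 742.2 + 396.8 + 774.1 + 709.6 + 967.6 + 736.7) / 12 = 741.5250
bias = 741.5250 − 852.8

bias = −111.275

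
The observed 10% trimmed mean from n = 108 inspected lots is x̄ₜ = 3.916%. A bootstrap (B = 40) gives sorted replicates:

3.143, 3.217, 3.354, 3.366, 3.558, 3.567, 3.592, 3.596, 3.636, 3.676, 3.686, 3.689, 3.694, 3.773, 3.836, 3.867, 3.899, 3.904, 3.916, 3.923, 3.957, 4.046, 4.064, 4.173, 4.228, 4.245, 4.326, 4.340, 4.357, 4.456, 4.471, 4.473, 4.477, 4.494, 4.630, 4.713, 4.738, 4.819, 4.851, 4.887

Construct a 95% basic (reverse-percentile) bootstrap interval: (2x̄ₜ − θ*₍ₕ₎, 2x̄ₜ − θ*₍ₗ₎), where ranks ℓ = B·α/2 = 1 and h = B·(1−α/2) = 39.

(2.981, 4.689)

Percentile endpoints at ranks 1 and 39: θ*₍1₎ = 3.143, θ*₍39₎ = 4.851.
Basic interval reflects these around x̄ₜ:
  lower = 2 × 3.916 − 4.851 = 2.981
  upper = 2 × 3.916 − 3.143 = 4.689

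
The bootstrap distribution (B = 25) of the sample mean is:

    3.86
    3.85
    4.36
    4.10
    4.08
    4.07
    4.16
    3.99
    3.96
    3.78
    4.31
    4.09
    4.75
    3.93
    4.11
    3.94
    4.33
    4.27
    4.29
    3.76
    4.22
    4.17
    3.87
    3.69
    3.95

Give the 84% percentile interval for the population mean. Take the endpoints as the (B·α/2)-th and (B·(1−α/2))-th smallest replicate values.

Sorted replicates: 3.69, 3.76, 3.78, 3.85, 3.86, 3.87, 3.93, 3.94, 3.95, 3.96, 3.99, 4.07, 4.08, 4.09, 4.10, 4.11, 4.16, 4.17, 4.22, 4.27, 4.29, 4.31, 4.33, 4.36, 4.75
α = 0.16; lower rank = 25 × 0.080 = 2; upper rank = 25 × 0.920 = 23.
The 2nd smallest replicate is 3.76; the 23rd is 4.33.

(3.76, 4.33)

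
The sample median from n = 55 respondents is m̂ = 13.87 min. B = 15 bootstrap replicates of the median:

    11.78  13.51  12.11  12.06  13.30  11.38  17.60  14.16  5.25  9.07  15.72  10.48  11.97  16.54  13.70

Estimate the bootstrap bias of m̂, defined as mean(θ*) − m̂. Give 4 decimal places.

bias = −1.2947

mean(θ*) = (11.78 + 13.51 + 12.11 + 12.06 + 13.30 + 11.38 + 17.60 + 14.16 + 5.25 + 9.07 + 15.72 + 10.48 + 11.97 + 16.54 + 13.70) / 15 = 12.57533
bias = 12.57533 − 13.87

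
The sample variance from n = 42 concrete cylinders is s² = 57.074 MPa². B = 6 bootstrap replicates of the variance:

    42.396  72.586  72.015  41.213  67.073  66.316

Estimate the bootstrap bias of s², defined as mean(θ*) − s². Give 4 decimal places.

mean(θ*) = (42.396 + 72.586 + 72.015 + 41.213 + 67.073 + 66.316) / 6 = 60.26650
bias = 60.26650 − 57.074

bias = +3.1925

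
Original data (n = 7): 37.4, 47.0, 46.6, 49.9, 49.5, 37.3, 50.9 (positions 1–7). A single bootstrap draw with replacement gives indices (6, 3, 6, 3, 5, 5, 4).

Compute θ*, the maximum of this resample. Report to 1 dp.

Resample values: 37.3, 46.6, 37.3, 46.6, 49.5, 49.5, 49.9.
Maximum = 49.9

θ* = 49.9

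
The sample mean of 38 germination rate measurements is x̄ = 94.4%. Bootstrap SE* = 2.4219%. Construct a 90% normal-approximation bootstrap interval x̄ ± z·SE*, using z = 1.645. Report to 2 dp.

(90.42, 98.38)

Margin = 1.645 × 2.4219 = 3.984
Interval: 94.4 ± 3.984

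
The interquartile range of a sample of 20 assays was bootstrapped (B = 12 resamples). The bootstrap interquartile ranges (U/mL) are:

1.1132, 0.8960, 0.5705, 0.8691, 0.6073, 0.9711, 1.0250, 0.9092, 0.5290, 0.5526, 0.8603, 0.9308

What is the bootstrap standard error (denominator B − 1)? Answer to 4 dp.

SE* = 0.2010

Bootstrap SE is the standard deviation of the 12 replicate interquartile ranges.
Mean of replicates: (1.1132 + 0.8960 + 0.5705 + 0.8691 + 0.6073 + 0.9711 + 1.0250 + 0.9092 + 0.5290 + 0.5526 + 0.8603 + 0.9308) / 12 = 9.83410 / 12 = 0.81951
Sum of squared deviations: (+0.29369)² + (+0.07649)² + (−0.24901)² + (+0.04959)² + (−0.21221)² + (+0.15159)² + (+0.20549)² + (+0.08969)² + (−0.29051)² + (−0.26691)² + (+0.04079)² + (+0.11129)² = 0.44454
Variance = 0.44454 / 11 = 0.04041
SE* = √0.04041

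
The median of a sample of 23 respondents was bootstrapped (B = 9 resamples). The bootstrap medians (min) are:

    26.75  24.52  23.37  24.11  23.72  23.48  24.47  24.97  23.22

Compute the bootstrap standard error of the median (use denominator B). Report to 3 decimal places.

SE* = 1.033

Bootstrap SE is the standard deviation of the 9 replicate medians.
Mean of replicates: (26.75 + 24.52 + 23.37 + 24.11 + 23.72 + 23.48 + 24.47 + 24.97 + 23.22) / 9 = 218.6100 / 9 = 24.2900
Sum of squared deviations: (+2.4600)² + (+0.2300)² + (−0.9200)² + (−0.1800)² + (−0.5700)² + (−0.8100)² + (+0.1800)² + (+0.6800)² + (−1.0700)² = 9.6040
Variance = 9.6040 / 9 = 1.0671
SE* = √1.0671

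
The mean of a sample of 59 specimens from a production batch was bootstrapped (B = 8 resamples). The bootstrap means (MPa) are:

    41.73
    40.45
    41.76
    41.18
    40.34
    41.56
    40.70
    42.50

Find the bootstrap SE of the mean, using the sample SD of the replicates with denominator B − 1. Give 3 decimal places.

SE* = 0.748

Bootstrap SE is the standard deviation of the 8 replicate means.
Mean of replicates: (41.73 + 40.45 + 41.76 + 41.18 + 40.34 + 41.56 + 40.70 + 42.50) / 8 = 330.2200 / 8 = 41.2775
Sum of squared deviations: (+0.4525)² + (−0.8275)² + (+0.4825)² + (−0.0975)² + (−0.9375)² + (+0.2825)² + (−0.5775)² + (+1.2225)² = 3.9185
Variance = 3.9185 / 7 = 0.5598
SE* = √0.5598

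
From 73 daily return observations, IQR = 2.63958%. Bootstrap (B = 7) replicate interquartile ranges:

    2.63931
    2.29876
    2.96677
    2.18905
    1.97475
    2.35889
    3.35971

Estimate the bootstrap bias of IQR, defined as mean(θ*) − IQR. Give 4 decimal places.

bias = −0.0985

mean(θ*) = (2.63931 + 2.29876 + 2.96677 + 2.18905 + 1.97475 + 2.35889 + 3.35971) / 7 = 2.54103
bias = 2.54103 − 2.63958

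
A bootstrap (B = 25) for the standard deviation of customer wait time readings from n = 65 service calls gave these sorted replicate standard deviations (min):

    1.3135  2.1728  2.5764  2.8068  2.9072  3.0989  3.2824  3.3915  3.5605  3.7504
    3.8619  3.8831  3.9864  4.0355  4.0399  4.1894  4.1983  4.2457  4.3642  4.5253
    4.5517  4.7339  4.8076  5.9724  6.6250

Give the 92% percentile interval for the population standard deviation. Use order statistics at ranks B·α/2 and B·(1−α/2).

(1.3135, 5.9724)

α = 0.08; lower rank = 25 × 0.040 = 1; upper rank = 25 × 0.960 = 24.
The 1st smallest replicate is 1.3135; the 24th is 5.9724.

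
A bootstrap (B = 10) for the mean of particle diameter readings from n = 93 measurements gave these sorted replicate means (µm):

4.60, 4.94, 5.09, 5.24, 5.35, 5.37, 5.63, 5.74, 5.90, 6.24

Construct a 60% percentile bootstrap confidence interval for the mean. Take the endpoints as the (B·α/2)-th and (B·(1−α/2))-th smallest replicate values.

(4.94, 5.74)

α = 0.40; lower rank = 10 × 0.200 = 2; upper rank = 10 × 0.800 = 8.
The 2nd smallest replicate is 4.94; the 8th is 5.74.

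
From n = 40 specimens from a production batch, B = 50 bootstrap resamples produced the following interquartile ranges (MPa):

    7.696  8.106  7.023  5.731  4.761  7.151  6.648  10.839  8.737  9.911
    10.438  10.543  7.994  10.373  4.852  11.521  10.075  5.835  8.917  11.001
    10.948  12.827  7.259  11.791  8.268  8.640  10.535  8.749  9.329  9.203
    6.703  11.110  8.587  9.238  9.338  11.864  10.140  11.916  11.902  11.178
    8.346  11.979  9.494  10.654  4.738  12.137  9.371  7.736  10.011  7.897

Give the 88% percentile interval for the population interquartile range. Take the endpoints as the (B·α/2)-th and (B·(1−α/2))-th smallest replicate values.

Sorted replicates: 4.738, 4.761, 4.852, 5.731, 5.835, 6.648, 6.703, 7.023, 7.151, 7.259, 7.696, 7.736, 7.897, 7.994, 8.106, 8.268, 8.346, 8.587, 8.640, 8.737, 8.749, 8.917, 9.203, 9.238, 9.329, 9.338, 9.371, 9.494, 9.911, 10.011, 10.075, 10.140, 10.373, 10.438, 10.535, 10.543, 10.654, 10.839, 10.948, 11.001, 11.110, 11.178, 11.521, 11.791, 11.864, 11.902, 11.916, 11.979, 12.137, 12.827
α = 0.12; lower rank = 50 × 0.060 = 3; upper rank = 50 × 0.940 = 47.
The 3rd smallest replicate is 4.852; the 47th is 11.916.

(4.852, 11.916)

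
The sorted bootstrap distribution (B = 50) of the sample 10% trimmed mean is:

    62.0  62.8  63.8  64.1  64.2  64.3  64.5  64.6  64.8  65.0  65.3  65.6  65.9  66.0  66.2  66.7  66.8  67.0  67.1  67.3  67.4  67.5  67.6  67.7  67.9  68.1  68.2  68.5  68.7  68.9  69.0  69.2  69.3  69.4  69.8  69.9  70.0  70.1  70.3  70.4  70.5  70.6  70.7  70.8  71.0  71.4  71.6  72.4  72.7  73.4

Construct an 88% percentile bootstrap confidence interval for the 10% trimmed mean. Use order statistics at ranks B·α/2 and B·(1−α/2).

α = 0.12; lower rank = 50 × 0.060 = 3; upper rank = 50 × 0.940 = 47.
The 3rd smallest replicate is 63.8; the 47th is 71.6.

(63.8, 71.6)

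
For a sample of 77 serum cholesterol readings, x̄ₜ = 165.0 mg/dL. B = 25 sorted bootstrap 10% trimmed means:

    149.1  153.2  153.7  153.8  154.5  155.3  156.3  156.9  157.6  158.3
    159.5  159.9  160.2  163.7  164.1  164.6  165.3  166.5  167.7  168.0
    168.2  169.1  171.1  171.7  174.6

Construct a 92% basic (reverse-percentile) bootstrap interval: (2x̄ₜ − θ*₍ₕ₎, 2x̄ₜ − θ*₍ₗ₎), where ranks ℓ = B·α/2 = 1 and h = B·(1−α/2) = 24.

Percentile endpoints at ranks 1 and 24: θ*₍1₎ = 149.1, θ*₍24₎ = 171.7.
Basic interval reflects these around x̄ₜ:
  lower = 2 × 165.0 − 171.7 = 158.3
  upper = 2 × 165.0 − 149.1 = 180.9

(158.3, 180.9)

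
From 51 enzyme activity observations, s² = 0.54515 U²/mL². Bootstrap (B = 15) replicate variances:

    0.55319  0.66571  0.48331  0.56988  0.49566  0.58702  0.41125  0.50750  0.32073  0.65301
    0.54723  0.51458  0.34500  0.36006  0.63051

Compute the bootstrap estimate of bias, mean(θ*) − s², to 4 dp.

mean(θ*) = (0.55319 + 0.66571 + 0.48331 + 0.56988 + 0.49566 + 0.58702 + 0.41125 + 0.50750 + 0.32073 + 0.65301 + 0.54723 + 0.51458 + 0.34500 + 0.36006 + 0.63051) / 15 = 0.50964
bias = 0.50964 − 0.54515

bias = −0.0355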